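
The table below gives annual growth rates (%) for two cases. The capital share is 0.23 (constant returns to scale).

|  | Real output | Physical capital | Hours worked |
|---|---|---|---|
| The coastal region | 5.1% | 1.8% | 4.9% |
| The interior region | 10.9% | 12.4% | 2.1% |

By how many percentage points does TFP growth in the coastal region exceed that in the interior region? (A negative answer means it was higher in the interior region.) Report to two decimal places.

Labor's share = 1 − 0.23 = 0.77.
The coastal region: TFP = 5.1 − 0.414 − 3.773 = 0.913%.
The interior region: TFP = 10.9 − 2.852 − 1.617 = 6.431%.
Difference = 0.913 − (6.431) = -5.518 pp.

-5.52 percentage points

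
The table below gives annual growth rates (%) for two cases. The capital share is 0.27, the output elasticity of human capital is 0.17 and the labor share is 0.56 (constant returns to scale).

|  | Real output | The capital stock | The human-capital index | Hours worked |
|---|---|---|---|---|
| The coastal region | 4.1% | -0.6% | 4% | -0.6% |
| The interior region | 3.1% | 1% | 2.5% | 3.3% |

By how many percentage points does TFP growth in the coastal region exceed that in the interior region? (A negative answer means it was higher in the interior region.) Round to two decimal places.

Labor's share = 1 − 0.27 − 0.17 = 0.56.
The coastal region: TFP = 4.1 + 0.162 − 0.68 + 0.336 = 3.918%.
The interior region: TFP = 3.1 − 0.27 − 0.425 − 1.848 = 0.557%.
Difference = 3.918 − (0.557) = 3.361 pp.

3.36 percentage points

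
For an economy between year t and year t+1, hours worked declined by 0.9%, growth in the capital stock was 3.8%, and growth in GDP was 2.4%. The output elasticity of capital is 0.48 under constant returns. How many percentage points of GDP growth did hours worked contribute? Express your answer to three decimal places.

Labor's share = 1 − 0.48 = 0.52.
Contribution = share × growth = 0.52 × (-0.9) = -0.468 pp.

-0.468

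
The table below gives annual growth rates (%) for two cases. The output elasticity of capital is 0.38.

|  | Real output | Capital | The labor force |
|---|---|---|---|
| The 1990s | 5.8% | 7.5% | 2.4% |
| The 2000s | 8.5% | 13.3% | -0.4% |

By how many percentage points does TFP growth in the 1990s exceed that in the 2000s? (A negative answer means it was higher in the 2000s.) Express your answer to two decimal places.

Labor's share = 1 − 0.38 = 0.62.
The 1990s: TFP = 5.8 − 2.85 − 1.488 = 1.462%.
The 2000s: TFP = 8.5 − 5.054 + 0.248 = 3.694%.
Difference = 1.462 − (3.694) = -2.232 pp.

-2.23 percentage points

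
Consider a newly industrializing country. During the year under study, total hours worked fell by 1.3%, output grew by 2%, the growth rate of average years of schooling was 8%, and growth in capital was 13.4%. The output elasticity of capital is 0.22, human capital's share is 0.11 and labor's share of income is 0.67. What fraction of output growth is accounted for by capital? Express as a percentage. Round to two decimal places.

Capital contributed 0.22 × 13.4 = 2.948 pp.
Share of growth = 2.948 / 2 × 100 = 147.4%.

147.40%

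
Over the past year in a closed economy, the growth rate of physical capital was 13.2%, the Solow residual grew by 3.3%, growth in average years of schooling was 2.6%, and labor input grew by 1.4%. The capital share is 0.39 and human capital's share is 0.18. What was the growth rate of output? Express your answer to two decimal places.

Labor's share = 1 − 0.39 − 0.18 = 0.43.
Physical capital: 0.39 × 13.2 = 5.148 pp.
Average years of schooling: 0.18 × 2.6 = 0.468 pp.
Labor input: 0.43 × 1.4 = 0.602 pp.
Output growth = 3.3 + 6.218 = 9.518%.

9.52%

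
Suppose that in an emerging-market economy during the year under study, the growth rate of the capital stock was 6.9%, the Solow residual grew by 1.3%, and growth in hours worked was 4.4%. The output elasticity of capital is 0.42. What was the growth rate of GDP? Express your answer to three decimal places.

Labor's share = 1 − 0.42 = 0.58.
The capital stock: 0.42 × 6.9 = 2.898 pp.
Hours worked: 0.58 × 4.4 = 2.552 pp.
Output growth = 1.3 + 5.45 = 6.75%.

6.750%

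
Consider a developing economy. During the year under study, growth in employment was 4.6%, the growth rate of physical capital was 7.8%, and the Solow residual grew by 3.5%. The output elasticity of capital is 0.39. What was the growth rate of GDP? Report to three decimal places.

9.348%

Labor's share = 1 − 0.39 = 0.61.
Physical capital: 0.39 × 7.8 = 3.042 pp.
Employment: 0.61 × 4.6 = 2.806 pp.
Output growth = 3.5 + 5.848 = 9.348%.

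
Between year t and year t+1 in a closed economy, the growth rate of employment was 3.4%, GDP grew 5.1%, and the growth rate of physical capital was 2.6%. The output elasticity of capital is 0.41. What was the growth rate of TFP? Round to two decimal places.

2.03%

Labor's share = 1 − 0.41 = 0.59.
Physical capital: 0.41 × 2.6 = 1.066 pp.
Employment: 0.59 × 3.4 = 2.006 pp.
TFP growth = 5.1 − 3.072 = 2.028%.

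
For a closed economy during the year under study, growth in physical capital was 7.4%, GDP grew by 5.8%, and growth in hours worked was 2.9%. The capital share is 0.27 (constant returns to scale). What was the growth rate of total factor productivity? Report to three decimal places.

Labor's share = 1 − 0.27 = 0.73.
Physical capital: 0.27 × 7.4 = 1.998 pp.
Hours worked: 0.73 × 2.9 = 2.117 pp.
TFP growth = 5.8 − 4.115 = 1.685%.

1.685%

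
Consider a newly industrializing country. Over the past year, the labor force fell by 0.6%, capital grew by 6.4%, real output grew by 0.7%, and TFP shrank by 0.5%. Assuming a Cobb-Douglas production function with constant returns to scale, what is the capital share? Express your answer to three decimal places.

0.257

gY = gA + α·gK + (1−α)·gL, so gY − gA − gL = α(gK − gL).
0.7 + 0.5 + 0.6 = α × (6.4 − (-0.6)).
1.8 = 7 α, so α = 0.25714.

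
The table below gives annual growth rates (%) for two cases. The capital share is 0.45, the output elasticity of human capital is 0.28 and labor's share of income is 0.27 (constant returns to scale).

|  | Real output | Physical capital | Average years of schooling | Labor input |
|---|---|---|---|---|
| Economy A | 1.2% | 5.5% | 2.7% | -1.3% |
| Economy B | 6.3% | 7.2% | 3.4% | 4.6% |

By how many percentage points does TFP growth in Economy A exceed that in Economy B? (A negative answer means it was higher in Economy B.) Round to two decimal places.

-2.55 percentage points

Labor's share = 1 − 0.45 − 0.28 = 0.27.
Economy A: TFP = 1.2 − 2.475 − 0.756 + 0.351 = -1.68%.
Economy B: TFP = 6.3 − 3.24 − 0.952 − 1.242 = 0.866%.
Difference = -1.68 − (0.866) = -2.546 pp.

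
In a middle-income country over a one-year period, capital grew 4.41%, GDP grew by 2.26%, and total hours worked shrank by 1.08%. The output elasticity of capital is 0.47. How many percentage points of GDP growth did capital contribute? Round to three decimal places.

Contribution = share × growth = 0.47 × 4.41 = 2.0727 pp.

2.073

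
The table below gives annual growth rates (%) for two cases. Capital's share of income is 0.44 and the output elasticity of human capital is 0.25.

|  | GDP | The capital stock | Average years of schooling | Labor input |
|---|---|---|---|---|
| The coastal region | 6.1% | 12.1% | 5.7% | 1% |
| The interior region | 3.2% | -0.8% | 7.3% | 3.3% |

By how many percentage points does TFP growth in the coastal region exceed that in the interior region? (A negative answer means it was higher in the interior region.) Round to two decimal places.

-1.66 percentage points

Labor's share = 1 − 0.44 − 0.25 = 0.31.
The coastal region: TFP = 6.1 − 5.324 − 1.425 − 0.31 = -0.959%.
The interior region: TFP = 3.2 + 0.352 − 1.825 − 1.023 = 0.704%.
Difference = -0.959 − (0.704) = -1.663 pp.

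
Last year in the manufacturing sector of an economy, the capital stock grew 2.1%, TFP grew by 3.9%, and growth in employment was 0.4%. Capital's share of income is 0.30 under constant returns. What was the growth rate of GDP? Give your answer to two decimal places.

Labor's share = 1 − 0.3 = 0.7.
The capital stock: 0.3 × 2.1 = 0.63 pp.
Employment: 0.7 × 0.4 = 0.28 pp.
Output growth = 3.9 + 0.91 = 4.81%.

GDP grew 4.81%.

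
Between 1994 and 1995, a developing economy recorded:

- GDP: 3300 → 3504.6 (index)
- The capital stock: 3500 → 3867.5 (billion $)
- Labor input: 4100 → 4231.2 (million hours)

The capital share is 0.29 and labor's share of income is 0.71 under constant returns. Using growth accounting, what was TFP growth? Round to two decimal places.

0.88%

GDP growth = (3504.6 − 3300) / 3300 = 6.2%.
The capital stock growth = (3867.5 − 3500) / 3500 = 10.5%.
Labor input growth = (4231.2 − 4100) / 4100 = 3.2%.
Labor's share = 1 − 0.29 = 0.71.
The capital stock: 0.29 × 10.5 = 3.045 pp.
Labor input: 0.71 × 3.2 = 2.272 pp.
TFP growth = 6.2 − 5.317 = 0.883%.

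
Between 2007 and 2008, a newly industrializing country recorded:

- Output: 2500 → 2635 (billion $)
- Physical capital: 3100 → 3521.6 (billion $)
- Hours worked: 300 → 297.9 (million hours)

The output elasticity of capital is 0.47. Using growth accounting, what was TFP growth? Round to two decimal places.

Output growth = (2635 − 2500) / 2500 = 5.4%.
Physical capital growth = (3521.6 − 3100) / 3100 = 13.6%.
Hours worked growth = (297.9 − 300) / 300 = -0.7%.
Labor's share = 1 − 0.47 = 0.53.
Physical capital: 0.47 × 13.6 = 6.392 pp.
Hours worked: 0.53 × (-0.7) = -0.371 pp.
TFP growth = 5.4 − 6.021 = -0.621%.

-0.62%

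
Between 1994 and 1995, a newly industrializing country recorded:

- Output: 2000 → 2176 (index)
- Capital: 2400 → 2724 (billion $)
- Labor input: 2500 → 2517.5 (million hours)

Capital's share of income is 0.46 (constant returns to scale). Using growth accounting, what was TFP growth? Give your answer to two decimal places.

TFP grew 2.21%.

Output growth = (2176 − 2000) / 2000 = 8.8%.
Capital growth = (2724 − 2400) / 2400 = 13.5%.
Labor input growth = (2517.5 − 2500) / 2500 = 0.7%.
Labor's share = 1 − 0.46 = 0.54.
Capital: 0.46 × 13.5 = 6.21 pp.
Labor input: 0.54 × 0.7 = 0.378 pp.
TFP growth = 8.8 − 6.588 = 2.212%.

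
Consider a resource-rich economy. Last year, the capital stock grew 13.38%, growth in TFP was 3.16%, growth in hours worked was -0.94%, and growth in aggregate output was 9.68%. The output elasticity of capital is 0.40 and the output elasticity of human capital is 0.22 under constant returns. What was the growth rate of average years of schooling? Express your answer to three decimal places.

Labor's share = 1 − 0.4 − 0.22 = 0.38.
gY = gA + 0.4×13.38 + 0.38×(-0.94) + 0.22×g.
0.22×g = 9.68 − 3.16 − 4.9948 = 1.5252.
g = 1.5252 / 0.22 = 6.93273%.

Average years of schooling growth was 6.933%.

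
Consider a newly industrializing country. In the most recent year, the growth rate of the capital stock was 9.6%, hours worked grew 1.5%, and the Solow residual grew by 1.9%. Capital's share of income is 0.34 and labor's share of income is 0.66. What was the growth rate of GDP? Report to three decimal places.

6.154%

Labor's share = 1 − 0.34 = 0.66.
The capital stock: 0.34 × 9.6 = 3.264 pp.
Hours worked: 0.66 × 1.5 = 0.99 pp.
Output growth = 1.9 + 4.254 = 6.154%.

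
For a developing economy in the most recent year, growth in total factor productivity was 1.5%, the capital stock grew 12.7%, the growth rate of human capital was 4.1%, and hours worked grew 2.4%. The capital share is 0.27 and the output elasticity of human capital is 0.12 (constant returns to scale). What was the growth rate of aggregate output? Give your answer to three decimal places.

6.885%

Labor's share = 1 − 0.27 − 0.12 = 0.61.
The capital stock: 0.27 × 12.7 = 3.429 pp.
Human capital: 0.12 × 4.1 = 0.492 pp.
Hours worked: 0.61 × 2.4 = 1.464 pp.
Output growth = 1.5 + 5.385 = 6.885%.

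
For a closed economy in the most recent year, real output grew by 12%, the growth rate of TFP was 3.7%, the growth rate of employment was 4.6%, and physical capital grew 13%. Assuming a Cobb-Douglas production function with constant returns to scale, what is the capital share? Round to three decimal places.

gY = gA + α·gK + (1−α)·gL, so gY − gA − gL = α(gK − gL).
12 − 3.7 − 4.6 = α × (13 − 4.6).
3.7 = 8.4 α, so α = 0.44048.

The capital share is 0.440.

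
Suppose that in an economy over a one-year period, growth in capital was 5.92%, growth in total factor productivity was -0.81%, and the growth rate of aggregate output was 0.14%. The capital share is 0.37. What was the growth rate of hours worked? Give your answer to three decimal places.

-1.969%

Labor's share = 1 − 0.37 = 0.63.
gY = gA + 0.37×5.92 + 0.63×g.
0.63×g = 0.14 + 0.81 − 2.1904 = -1.2404.
g = -1.2404 / 0.63 = -1.96889%.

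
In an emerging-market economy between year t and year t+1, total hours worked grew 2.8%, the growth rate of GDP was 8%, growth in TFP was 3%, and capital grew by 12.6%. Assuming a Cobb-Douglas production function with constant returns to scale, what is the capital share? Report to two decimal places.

0.22

gY = gA + α·gK + (1−α)·gL, so gY − gA − gL = α(gK − gL).
8 − 3 − 2.8 = α × (12.6 − 2.8).
2.2 = 9.8 α, so α = 0.2245.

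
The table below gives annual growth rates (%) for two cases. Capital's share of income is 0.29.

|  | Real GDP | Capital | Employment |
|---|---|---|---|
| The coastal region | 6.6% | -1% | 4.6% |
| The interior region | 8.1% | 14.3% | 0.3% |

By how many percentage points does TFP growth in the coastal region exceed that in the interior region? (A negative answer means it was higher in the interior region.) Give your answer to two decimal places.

-0.12 percentage points

Labor's share = 1 − 0.29 = 0.71.
The coastal region: TFP = 6.6 + 0.29 − 3.266 = 3.624%.
The interior region: TFP = 8.1 − 4.147 − 0.213 = 3.74%.
Difference = 3.624 − (3.74) = -0.116 pp.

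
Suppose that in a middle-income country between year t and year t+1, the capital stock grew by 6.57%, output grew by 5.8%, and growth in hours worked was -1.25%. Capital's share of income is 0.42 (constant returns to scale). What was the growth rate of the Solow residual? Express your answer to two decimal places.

3.77%

Labor's share = 1 − 0.42 = 0.58.
The capital stock: 0.42 × 6.57 = 2.7594 pp.
Hours worked: 0.58 × (-1.25) = -0.725 pp.
TFP growth = 5.8 − 2.0344 = 3.7656%.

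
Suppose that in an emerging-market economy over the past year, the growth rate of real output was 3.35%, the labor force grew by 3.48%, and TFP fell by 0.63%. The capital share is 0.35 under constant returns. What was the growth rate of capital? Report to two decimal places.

4.91%

Labor's share = 1 − 0.35 = 0.65.
gY = gA + 0.65×3.48 + 0.35×g.
0.35×g = 3.35 + 0.63 − 2.262 = 1.718.
g = 1.718 / 0.35 = 4.9086%.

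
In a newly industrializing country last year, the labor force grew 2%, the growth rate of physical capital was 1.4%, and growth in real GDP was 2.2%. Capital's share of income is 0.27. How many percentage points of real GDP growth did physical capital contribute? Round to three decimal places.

0.378

Contribution = share × growth = 0.27 × 1.4 = 0.378 pp.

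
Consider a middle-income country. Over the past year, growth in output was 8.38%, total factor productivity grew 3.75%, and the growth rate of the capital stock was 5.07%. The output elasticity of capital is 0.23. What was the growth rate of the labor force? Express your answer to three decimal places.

4.499%

Labor's share = 1 − 0.23 = 0.77.
gY = gA + 0.23×5.07 + 0.77×g.
0.77×g = 8.38 − 3.75 − 1.1661 = 3.4639.
g = 3.4639 / 0.77 = 4.49857%.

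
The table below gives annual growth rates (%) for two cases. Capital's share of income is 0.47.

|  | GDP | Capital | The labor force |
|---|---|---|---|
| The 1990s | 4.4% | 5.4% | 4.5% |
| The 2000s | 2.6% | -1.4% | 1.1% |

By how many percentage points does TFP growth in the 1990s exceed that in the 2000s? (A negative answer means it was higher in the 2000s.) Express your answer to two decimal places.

-3.20 percentage points

Labor's share = 1 − 0.47 = 0.53.
The 1990s: TFP = 4.4 − 2.538 − 2.385 = -0.523%.
The 2000s: TFP = 2.6 + 0.658 − 0.583 = 2.675%.
Difference = -0.523 − (2.675) = -3.198 pp.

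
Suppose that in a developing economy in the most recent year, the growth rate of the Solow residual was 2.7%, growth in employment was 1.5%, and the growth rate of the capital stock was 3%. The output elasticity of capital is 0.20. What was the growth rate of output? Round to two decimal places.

4.50%

Labor's share = 1 − 0.2 = 0.8.
The capital stock: 0.2 × 3 = 0.6 pp.
Employment: 0.8 × 1.5 = 1.2 pp.
Output growth = 2.7 + 1.8 = 4.5%.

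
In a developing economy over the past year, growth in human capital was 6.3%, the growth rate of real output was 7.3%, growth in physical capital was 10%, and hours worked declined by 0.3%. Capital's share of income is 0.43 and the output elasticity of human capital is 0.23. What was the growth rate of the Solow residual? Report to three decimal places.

The Solow residual grew 1.653%.

Labor's share = 1 − 0.43 − 0.23 = 0.34.
Physical capital: 0.43 × 10 = 4.3 pp.
Human capital: 0.23 × 6.3 = 1.449 pp.
Hours worked: 0.34 × (-0.3) = -0.102 pp.
TFP growth = 7.3 − 5.647 = 1.653%.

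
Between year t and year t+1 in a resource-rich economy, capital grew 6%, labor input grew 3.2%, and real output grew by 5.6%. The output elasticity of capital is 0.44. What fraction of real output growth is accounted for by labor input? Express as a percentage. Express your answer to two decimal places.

Labor's share = 1 − 0.44 = 0.56.
Labor input contributed 0.56 × 3.2 = 1.792 pp.
Share of growth = 1.792 / 5.6 × 100 = 32%.

Labor input accounted for 32.00% of growth.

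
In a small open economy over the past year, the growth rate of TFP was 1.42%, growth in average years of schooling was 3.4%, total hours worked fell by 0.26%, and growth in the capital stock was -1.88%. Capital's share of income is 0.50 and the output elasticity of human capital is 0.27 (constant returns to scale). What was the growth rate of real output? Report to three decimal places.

Labor's share = 1 − 0.5 − 0.27 = 0.23.
The capital stock: 0.5 × (-1.88) = -0.94 pp.
Average years of schooling: 0.27 × 3.4 = 0.918 pp.
Total hours worked: 0.23 × (-0.26) = -0.0598 pp.
Output growth = 1.42 + (-0.0818) = 1.3382%.

1.338%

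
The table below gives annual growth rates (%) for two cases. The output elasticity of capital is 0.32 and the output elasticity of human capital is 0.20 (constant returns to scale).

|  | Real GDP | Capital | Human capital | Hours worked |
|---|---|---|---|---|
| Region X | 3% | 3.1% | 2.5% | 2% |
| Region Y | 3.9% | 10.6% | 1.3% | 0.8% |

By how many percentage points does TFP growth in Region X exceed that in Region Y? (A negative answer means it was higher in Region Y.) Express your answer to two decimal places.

Labor's share = 1 − 0.32 − 0.2 = 0.48.
Region X: TFP = 3 − 0.992 − 0.5 − 0.96 = 0.548%.
Region Y: TFP = 3.9 − 3.392 − 0.26 − 0.384 = -0.136%.
Difference = 0.548 − (-0.136) = 0.684 pp.

0.68 percentage points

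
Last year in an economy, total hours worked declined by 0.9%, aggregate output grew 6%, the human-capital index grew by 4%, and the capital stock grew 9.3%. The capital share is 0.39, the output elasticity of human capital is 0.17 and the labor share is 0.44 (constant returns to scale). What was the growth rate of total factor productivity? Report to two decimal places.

2.09%

Labor's share = 1 − 0.39 − 0.17 = 0.44.
The capital stock: 0.39 × 9.3 = 3.627 pp.
The human-capital index: 0.17 × 4 = 0.68 pp.
Total hours worked: 0.44 × (-0.9) = -0.396 pp.
TFP growth = 6 − 3.911 = 2.089%.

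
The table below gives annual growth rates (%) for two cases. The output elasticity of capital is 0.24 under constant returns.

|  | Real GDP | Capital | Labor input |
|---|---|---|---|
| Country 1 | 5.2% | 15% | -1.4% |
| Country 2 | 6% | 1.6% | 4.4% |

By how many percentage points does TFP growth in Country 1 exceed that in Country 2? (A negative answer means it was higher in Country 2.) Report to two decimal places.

0.39 percentage points

Labor's share = 1 − 0.24 = 0.76.
Country 1: TFP = 5.2 − 3.6 + 1.064 = 2.664%.
Country 2: TFP = 6 − 0.384 − 3.344 = 2.272%.
Difference = 2.664 − (2.272) = 0.392 pp.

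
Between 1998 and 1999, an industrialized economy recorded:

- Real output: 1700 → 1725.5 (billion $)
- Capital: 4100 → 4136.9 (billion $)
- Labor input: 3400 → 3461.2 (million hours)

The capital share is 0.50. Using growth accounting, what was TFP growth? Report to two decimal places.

Real output growth = (1725.5 − 1700) / 1700 = 1.5%.
Capital growth = (4136.9 − 4100) / 4100 = 0.9%.
Labor input growth = (3461.2 − 3400) / 3400 = 1.8%.
Labor's share = 1 − 0.5 = 0.5.
Capital: 0.5 × 0.9 = 0.45 pp.
Labor input: 0.5 × 1.8 = 0.9 pp.
TFP growth = 1.5 − 1.35 = 0.15%.

0.15%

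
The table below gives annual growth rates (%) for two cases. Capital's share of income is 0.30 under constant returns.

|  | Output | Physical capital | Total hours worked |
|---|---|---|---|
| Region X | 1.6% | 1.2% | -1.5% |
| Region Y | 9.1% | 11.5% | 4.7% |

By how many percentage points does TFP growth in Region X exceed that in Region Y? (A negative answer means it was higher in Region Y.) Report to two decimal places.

Labor's share = 1 − 0.3 = 0.7.
Region X: TFP = 1.6 − 0.36 + 1.05 = 2.29%.
Region Y: TFP = 9.1 − 3.45 − 3.29 = 2.36%.
Difference = 2.29 − (2.36) = -0.07 pp.

-0.07 percentage points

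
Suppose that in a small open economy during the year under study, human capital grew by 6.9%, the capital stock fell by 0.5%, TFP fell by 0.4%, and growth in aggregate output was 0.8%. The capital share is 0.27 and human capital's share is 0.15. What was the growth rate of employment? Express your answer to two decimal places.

0.52%

Labor's share = 1 − 0.27 − 0.15 = 0.58.
gY = gA + 0.27×(-0.5) + 0.15×6.9 + 0.58×g.
0.58×g = 0.8 + 0.4 − 0.9 = 0.3.
g = 0.3 / 0.58 = 0.5172%.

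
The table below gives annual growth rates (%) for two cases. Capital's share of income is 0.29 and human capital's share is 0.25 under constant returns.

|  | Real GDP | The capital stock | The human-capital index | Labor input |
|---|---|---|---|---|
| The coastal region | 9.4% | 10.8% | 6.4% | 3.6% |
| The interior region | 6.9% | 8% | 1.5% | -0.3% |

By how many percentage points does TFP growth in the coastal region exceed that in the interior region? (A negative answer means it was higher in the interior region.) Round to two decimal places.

Labor's share = 1 − 0.29 − 0.25 = 0.46.
The coastal region: TFP = 9.4 − 3.132 − 1.6 − 1.656 = 3.012%.
The interior region: TFP = 6.9 − 2.32 − 0.375 + 0.138 = 4.343%.
Difference = 3.012 − (4.343) = -1.331 pp.

-1.33 percentage points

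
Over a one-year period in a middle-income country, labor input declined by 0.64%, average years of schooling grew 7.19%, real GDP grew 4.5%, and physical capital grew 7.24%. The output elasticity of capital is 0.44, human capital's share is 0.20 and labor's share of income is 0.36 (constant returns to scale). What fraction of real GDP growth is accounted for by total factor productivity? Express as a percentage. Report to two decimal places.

2.37%

Labor's share = 1 − 0.44 − 0.2 = 0.36.
Physical capital: 0.44 × 7.24 = 3.1856 pp.
Average years of schooling: 0.2 × 7.19 = 1.438 pp.
Labor input: 0.36 × (-0.64) = -0.2304 pp.
TFP growth = 4.5 − 4.3932 = 0.1068%.
TFP share of growth = 0.1068 / 4.5 × 100 = 2.3733%.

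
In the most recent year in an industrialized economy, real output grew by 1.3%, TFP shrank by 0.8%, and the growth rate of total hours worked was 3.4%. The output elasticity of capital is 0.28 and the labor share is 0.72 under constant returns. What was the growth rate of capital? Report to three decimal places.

-1.243%

Labor's share = 1 − 0.28 = 0.72.
gY = gA + 0.72×3.4 + 0.28×g.
0.28×g = 1.3 + 0.8 − 2.448 = -0.348.
g = -0.348 / 0.28 = -1.24286%.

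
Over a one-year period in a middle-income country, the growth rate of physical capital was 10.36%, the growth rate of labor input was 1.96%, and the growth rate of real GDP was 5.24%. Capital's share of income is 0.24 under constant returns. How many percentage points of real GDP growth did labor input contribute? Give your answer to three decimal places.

1.490 pp

Labor's share = 1 − 0.24 = 0.76.
Contribution = share × growth = 0.76 × 1.96 = 1.4896 pp.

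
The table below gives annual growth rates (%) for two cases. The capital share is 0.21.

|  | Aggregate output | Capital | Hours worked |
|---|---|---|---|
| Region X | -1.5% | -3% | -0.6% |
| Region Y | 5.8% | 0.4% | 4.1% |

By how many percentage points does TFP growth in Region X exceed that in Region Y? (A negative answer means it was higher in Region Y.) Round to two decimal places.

Labor's share = 1 − 0.21 = 0.79.
Region X: TFP = -1.5 + 0.63 + 0.474 = -0.396%.
Region Y: TFP = 5.8 − 0.084 − 3.239 = 2.477%.
Difference = -0.396 − (2.477) = -2.873 pp.

-2.87 percentage points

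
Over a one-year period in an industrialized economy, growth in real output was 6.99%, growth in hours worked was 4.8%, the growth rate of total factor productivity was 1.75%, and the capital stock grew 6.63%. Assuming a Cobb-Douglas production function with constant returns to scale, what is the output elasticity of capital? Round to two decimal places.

0.24

gY = gA + α·gK + (1−α)·gL, so gY − gA − gL = α(gK − gL).
6.99 − 1.75 − 4.8 = α × (6.63 − 4.8).
0.44 = 1.83 α, so α = 0.2404.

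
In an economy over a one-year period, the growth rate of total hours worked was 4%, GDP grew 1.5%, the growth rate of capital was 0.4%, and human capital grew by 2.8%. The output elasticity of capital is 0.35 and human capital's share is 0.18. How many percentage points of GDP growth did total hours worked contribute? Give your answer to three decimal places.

1.880

Labor's share = 1 − 0.35 − 0.18 = 0.47.
Contribution = share × growth = 0.47 × 4 = 1.88 pp.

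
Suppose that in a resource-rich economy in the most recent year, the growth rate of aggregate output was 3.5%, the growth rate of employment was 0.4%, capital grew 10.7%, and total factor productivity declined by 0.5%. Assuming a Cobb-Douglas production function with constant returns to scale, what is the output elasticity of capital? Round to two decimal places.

The output elasticity of capital is 0.35.

gY = gA + α·gK + (1−α)·gL, so gY − gA − gL = α(gK − gL).
3.5 + 0.5 − 0.4 = α × (10.7 − 0.4).
3.6 = 10.3 α, so α = 0.3495.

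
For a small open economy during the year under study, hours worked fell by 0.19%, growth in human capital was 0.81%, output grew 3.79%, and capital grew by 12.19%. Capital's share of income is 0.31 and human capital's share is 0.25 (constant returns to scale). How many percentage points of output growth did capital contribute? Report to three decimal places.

3.779 percentage points

Contribution = share × growth = 0.31 × 12.19 = 3.7789 pp.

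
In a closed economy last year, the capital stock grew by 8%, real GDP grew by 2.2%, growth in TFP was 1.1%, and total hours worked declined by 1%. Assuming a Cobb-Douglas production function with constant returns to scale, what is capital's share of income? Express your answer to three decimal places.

Capital's share of income is 0.233.

gY = gA + α·gK + (1−α)·gL, so gY − gA − gL = α(gK − gL).
2.2 − 1.1 + 1 = α × (8 − (-1)).
2.1 = 9 α, so α = 0.23333.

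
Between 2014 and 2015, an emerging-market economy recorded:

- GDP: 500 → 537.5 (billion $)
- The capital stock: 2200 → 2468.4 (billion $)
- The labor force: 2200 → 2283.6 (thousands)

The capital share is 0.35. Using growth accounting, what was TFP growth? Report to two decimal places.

TFP grew 0.76%.

GDP growth = (537.5 − 500) / 500 = 7.5%.
The capital stock growth = (2468.4 − 2200) / 2200 = 12.2%.
The labor force growth = (2283.6 − 2200) / 2200 = 3.8%.
Labor's share = 1 − 0.35 = 0.65.
The capital stock: 0.35 × 12.2 = 4.27 pp.
The labor force: 0.65 × 3.8 = 2.47 pp.
TFP growth = 7.5 − 6.74 = 0.76%.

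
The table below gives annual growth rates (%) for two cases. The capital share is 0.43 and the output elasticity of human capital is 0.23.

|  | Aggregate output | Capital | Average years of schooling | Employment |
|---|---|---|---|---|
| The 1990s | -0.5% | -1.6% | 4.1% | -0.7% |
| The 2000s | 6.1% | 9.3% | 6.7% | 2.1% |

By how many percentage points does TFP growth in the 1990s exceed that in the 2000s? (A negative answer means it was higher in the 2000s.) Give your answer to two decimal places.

-0.36 percentage points

Labor's share = 1 − 0.43 − 0.23 = 0.34.
The 1990s: TFP = -0.5 + 0.688 − 0.943 + 0.238 = -0.517%.
The 2000s: TFP = 6.1 − 3.999 − 1.541 − 0.714 = -0.154%.
Difference = -0.517 − (-0.154) = -0.363 pp.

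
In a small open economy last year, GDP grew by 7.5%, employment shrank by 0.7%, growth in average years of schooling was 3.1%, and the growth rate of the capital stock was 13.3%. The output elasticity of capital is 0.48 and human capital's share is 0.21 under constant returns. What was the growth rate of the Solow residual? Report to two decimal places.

Labor's share = 1 − 0.48 − 0.21 = 0.31.
The capital stock: 0.48 × 13.3 = 6.384 pp.
Average years of schooling: 0.21 × 3.1 = 0.651 pp.
Employment: 0.31 × (-0.7) = -0.217 pp.
TFP growth = 7.5 − 6.818 = 0.682%.

0.68%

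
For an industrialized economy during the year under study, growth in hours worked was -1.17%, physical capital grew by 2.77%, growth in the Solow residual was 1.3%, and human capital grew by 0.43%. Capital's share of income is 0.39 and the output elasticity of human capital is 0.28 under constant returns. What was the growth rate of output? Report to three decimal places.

Labor's share = 1 − 0.39 − 0.28 = 0.33.
Physical capital: 0.39 × 2.77 = 1.0803 pp.
Human capital: 0.28 × 0.43 = 0.1204 pp.
Hours worked: 0.33 × (-1.17) = -0.3861 pp.
Output growth = 1.3 + 0.8146 = 2.1146%.

2.115%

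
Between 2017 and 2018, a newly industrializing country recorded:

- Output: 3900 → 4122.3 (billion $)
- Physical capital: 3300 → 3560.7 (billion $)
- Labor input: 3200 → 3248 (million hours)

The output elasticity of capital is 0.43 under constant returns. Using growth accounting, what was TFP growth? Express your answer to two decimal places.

Output growth = (4122.3 − 3900) / 3900 = 5.7%.
Physical capital growth = (3560.7 − 3300) / 3300 = 7.9%.
Labor input growth = (3248 − 3200) / 3200 = 1.5%.
Labor's share = 1 − 0.43 = 0.57.
Physical capital: 0.43 × 7.9 = 3.397 pp.
Labor input: 0.57 × 1.5 = 0.855 pp.
TFP growth = 5.7 − 4.252 = 1.448%.

1.45%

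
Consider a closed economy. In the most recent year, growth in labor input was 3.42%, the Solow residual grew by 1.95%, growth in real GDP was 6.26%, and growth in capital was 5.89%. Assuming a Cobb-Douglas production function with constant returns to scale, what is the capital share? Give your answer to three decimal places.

gY = gA + α·gK + (1−α)·gL, so gY − gA − gL = α(gK − gL).
6.26 − 1.95 − 3.42 = α × (5.89 − 3.42).
0.89 = 2.47 α, so α = 0.36032.

α = 0.360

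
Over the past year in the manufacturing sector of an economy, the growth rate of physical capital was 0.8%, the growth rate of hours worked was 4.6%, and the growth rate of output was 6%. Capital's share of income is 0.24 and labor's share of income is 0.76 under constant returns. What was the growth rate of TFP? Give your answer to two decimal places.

2.31%

Labor's share = 1 − 0.24 = 0.76.
Physical capital: 0.24 × 0.8 = 0.192 pp.
Hours worked: 0.76 × 4.6 = 3.496 pp.
TFP growth = 6 − 3.688 = 2.312%.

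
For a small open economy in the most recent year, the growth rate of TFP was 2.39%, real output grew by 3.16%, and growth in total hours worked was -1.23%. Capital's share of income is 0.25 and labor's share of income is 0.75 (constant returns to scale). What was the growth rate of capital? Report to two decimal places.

Labor's share = 1 − 0.25 = 0.75.
gY = gA + 0.75×(-1.23) + 0.25×g.
0.25×g = 3.16 − 2.39 + 0.9225 = 1.6925.
g = 1.6925 / 0.25 = 6.77%.

Capital growth was 6.77%.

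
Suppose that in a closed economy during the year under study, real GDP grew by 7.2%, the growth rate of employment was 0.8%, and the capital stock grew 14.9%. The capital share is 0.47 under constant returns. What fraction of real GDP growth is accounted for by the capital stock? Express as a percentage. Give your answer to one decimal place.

The capital stock contributed 0.47 × 14.9 = 7.003 pp.
Share of growth = 7.003 / 7.2 × 100 = 97.264%.

97.3%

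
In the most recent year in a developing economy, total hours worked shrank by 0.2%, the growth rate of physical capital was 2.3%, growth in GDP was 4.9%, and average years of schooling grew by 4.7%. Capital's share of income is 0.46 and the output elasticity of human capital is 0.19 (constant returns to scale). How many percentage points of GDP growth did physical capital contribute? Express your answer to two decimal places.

1.06

Contribution = share × growth = 0.46 × 2.3 = 1.058 pp.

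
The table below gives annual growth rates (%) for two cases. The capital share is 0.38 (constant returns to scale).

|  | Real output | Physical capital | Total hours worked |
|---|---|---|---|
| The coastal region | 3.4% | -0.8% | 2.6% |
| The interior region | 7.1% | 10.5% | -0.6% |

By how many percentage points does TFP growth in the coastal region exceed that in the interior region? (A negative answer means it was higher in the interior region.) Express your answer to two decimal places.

-1.39 percentage points

Labor's share = 1 − 0.38 = 0.62.
The coastal region: TFP = 3.4 + 0.304 − 1.612 = 2.092%.
The interior region: TFP = 7.1 − 3.99 + 0.372 = 3.482%.
Difference = 2.092 − (3.482) = -1.39 pp.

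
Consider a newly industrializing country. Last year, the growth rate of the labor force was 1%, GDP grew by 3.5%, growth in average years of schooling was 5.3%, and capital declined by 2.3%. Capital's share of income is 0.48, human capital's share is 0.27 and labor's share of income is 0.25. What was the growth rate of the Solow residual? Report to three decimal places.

The Solow residual grew 2.923%.

Labor's share = 1 − 0.48 − 0.27 = 0.25.
Capital: 0.48 × (-2.3) = -1.104 pp.
Average years of schooling: 0.27 × 5.3 = 1.431 pp.
The labor force: 0.25 × 1 = 0.25 pp.
TFP growth = 3.5 − 0.577 = 2.923%.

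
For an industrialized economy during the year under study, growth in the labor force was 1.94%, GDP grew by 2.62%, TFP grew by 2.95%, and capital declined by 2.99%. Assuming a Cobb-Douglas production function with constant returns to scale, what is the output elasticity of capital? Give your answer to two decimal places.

gY = gA + α·gK + (1−α)·gL, so gY − gA − gL = α(gK − gL).
2.62 − 2.95 − 1.94 = α × (-2.99 − 1.94).
-2.27 = -4.93 α, so α = 0.4604.

α = 0.46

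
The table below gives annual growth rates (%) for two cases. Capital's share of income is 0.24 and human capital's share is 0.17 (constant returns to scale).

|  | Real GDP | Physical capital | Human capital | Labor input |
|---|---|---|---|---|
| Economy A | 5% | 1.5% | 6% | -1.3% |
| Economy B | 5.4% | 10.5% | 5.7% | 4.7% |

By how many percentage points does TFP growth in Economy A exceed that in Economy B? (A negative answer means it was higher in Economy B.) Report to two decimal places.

Labor's share = 1 − 0.24 − 0.17 = 0.59.
Economy A: TFP = 5 − 0.36 − 1.02 + 0.767 = 4.387%.
Economy B: TFP = 5.4 − 2.52 − 0.969 − 2.773 = -0.862%.
Difference = 4.387 − (-0.862) = 5.249 pp.

5.25 percentage points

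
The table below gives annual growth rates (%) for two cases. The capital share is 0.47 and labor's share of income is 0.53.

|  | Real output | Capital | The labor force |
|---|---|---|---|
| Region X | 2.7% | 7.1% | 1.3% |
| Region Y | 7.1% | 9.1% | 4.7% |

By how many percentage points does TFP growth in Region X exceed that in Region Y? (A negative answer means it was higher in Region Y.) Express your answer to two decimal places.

-1.66 percentage points

Labor's share = 1 − 0.47 = 0.53.
Region X: TFP = 2.7 − 3.337 − 0.689 = -1.326%.
Region Y: TFP = 7.1 − 4.277 − 2.491 = 0.332%.
Difference = -1.326 − (0.332) = -1.658 pp.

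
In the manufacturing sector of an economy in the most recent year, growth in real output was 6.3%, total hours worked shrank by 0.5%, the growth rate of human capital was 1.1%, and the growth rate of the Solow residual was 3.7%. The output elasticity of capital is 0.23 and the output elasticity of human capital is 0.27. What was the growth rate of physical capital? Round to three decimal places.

Labor's share = 1 − 0.23 − 0.27 = 0.5.
gY = gA + 0.27×1.1 + 0.5×(-0.5) + 0.23×g.
0.23×g = 6.3 − 3.7 − 0.047 = 2.553.
g = 2.553 / 0.23 = 11.1%.

Physical capital grew 11.100%.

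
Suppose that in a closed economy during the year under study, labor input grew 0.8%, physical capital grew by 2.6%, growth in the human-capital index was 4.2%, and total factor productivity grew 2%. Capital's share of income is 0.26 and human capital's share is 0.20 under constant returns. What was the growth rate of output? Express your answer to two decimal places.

3.95%

Labor's share = 1 − 0.26 − 0.2 = 0.54.
Physical capital: 0.26 × 2.6 = 0.676 pp.
The human-capital index: 0.2 × 4.2 = 0.84 pp.
Labor input: 0.54 × 0.8 = 0.432 pp.
Output growth = 2 + 1.948 = 3.948%.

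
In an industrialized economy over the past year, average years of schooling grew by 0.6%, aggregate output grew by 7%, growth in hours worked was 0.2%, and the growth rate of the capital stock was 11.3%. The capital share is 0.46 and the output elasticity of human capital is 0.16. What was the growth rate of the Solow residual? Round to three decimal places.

Labor's share = 1 − 0.46 − 0.16 = 0.38.
The capital stock: 0.46 × 11.3 = 5.198 pp.
Average years of schooling: 0.16 × 0.6 = 0.096 pp.
Hours worked: 0.38 × 0.2 = 0.076 pp.
TFP growth = 7 − 5.37 = 1.63%.

The Solow residual grew 1.630%.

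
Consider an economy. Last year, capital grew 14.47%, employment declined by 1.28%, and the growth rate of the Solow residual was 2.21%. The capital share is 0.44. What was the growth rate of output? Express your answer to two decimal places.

Labor's share = 1 − 0.44 = 0.56.
Capital: 0.44 × 14.47 = 6.3668 pp.
Employment: 0.56 × (-1.28) = -0.7168 pp.
Output growth = 2.21 + 5.65 = 7.86%.

7.86%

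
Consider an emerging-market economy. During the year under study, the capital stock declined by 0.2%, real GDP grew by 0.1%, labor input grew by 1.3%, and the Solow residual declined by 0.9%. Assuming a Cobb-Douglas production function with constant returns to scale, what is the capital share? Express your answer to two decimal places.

0.20

gY = gA + α·gK + (1−α)·gL, so gY − gA − gL = α(gK − gL).
0.1 + 0.9 − 1.3 = α × (-0.2 − 1.3).
-0.3 = -1.5 α, so α = 0.2.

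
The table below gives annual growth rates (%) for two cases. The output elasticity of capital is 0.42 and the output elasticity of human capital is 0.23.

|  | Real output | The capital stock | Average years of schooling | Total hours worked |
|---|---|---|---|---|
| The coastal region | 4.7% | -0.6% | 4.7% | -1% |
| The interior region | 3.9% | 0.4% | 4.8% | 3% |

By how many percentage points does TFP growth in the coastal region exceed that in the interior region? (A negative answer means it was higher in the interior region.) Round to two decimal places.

Labor's share = 1 − 0.42 − 0.23 = 0.35.
The coastal region: TFP = 4.7 + 0.252 − 1.081 + 0.35 = 4.221%.
The interior region: TFP = 3.9 − 0.168 − 1.104 − 1.05 = 1.578%.
Difference = 4.221 − (1.578) = 2.643 pp.

2.64 percentage points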